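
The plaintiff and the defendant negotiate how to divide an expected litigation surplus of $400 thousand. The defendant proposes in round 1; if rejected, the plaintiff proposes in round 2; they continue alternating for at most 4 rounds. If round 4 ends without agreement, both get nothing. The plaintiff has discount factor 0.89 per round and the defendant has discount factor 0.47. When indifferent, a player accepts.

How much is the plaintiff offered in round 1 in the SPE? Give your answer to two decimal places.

Round 4 (the plaintiff proposes): the defendant will accept anything ≥ 0, so the plaintiff offers 0 and keeps 400.
Round 3 (the defendant proposes): the plaintiff can get 400 next round, worth 0.89 × 400 = 356 now. The defendant offers 356 and keeps 400 − 356 = 44.
Round 2 (the plaintiff proposes): the defendant can get 44 next round, worth 0.47 × 44 = 20.68 now; the plaintiff offers that and keeps 379.32.
Round 1 (the defendant proposes): the plaintiff can get 379.32 next round, worth 0.89 × 379.32 = 337.5948 now; the defendant offers that and keeps 62.4052.

337.59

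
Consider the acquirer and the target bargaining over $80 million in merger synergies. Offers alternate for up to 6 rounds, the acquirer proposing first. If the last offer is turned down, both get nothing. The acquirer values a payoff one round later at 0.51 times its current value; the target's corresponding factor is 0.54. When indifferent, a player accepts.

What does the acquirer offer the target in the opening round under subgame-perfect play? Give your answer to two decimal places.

Round 6 (the target proposes): the acquirer will accept anything ≥ 0, so the target offers 0 and keeps 80.
Round 5 (the acquirer proposes): the target can get 80 next round, worth 0.54 × 80 = 43.2 now, so the acquirer offers 43.2, keeping 36.8.
Round 4 (the target proposes): the acquirer can get 36.8 next round, worth 0.51 × 36.8 = 18.768 now. The target offers 18.768 and keeps 80 − 18.768 = 61.232.
Round 3 (the acquirer proposes): the target can get 61.232 next round, worth 0.54 × 61.232 = 33.06528 now; the acquirer offers that and keeps 46.93472.
Round 2 (the target proposes): the acquirer can get 46.93472 next round, worth 0.51 × 46.93472 = 23.9367072 now. The target offers 23.9367072 and keeps 80 − 23.9367072 = 56.0632928.
Round 1 (the acquirer proposes): the target can get 56.0632928 next round, worth 0.54 × 56.0632928 = 30.274178112 now, so the acquirer offers 30.274178112, keeping 49.725821888.

30.27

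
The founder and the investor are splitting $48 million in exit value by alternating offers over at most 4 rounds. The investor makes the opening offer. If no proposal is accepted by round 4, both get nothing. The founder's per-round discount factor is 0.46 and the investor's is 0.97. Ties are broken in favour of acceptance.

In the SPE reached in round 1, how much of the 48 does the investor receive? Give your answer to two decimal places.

Round 4 (the founder proposes): rejection yields 0 for the investor; the founder offers 0 and keeps 48.
Round 3 (the investor proposes): the founder can get 48 next round, worth 0.46 × 48 = 22.08 now, so the investor offers 22.08, keeping 25.92.
Round 2 (the founder proposes): the investor can get 25.92 next round, worth 0.97 × 25.92 = 25.1424 now; the founder offers that and keeps 22.8576.
Round 1 (the investor proposes): the founder can get 22.8576 next round, worth 0.46 × 22.8576 = 10.514496 now, so the investor offers 10.514496, keeping 37.485504.

37.49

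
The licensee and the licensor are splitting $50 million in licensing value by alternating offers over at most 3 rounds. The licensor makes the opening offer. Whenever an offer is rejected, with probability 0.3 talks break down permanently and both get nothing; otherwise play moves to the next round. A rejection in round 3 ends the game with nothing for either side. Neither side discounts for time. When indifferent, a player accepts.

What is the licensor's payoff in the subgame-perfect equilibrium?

Round 3 (the licensor proposes): rejection yields 0 for the licensee; the licensor offers 0 and keeps 50.
Round 2 (the licensee proposes): rejecting gives the licensor an expected 0.7 × 50 = 35. The licensee offers 35 and keeps 50 − 35 = 15.
Round 1 (the licensor proposes): rejecting gives the licensee an expected 0.7 × 15 = 10.5. The licensor offers 10.5 and keeps 50 − 10.5 = 39.5.

39.5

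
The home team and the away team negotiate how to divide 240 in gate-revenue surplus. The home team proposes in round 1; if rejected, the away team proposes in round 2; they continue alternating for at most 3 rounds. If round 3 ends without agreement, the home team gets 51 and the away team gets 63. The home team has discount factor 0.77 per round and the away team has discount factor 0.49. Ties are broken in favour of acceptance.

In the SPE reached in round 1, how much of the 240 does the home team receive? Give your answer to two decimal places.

Round 3 (the home team proposes): the away team gets 63 if talks fail, so the home team offers 63 and keeps 177.
Round 2 (the away team proposes): the home team can get 177 next round, worth 0.77 × 177 = 136.29 now. The away team offers 136.29 and keeps 240 − 136.29 = 103.71.
Round 1 (the home team proposes): the away team can get 103.71 next round, worth 0.49 × 103.71 = 50.8179 now, so the home team offers 50.8179, keeping 189.1821.

189.18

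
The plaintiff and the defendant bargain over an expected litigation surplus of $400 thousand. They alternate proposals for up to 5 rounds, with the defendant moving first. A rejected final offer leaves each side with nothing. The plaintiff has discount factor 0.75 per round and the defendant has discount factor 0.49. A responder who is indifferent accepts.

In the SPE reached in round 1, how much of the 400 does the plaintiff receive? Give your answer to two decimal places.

209.23

Round 5 (the defendant proposes): rejection yields 0 for the plaintiff; the defendant offers 0 and keeps 400.
Round 4 (the plaintiff proposes): the defendant can get 400 next round, worth 0.49 × 400 = 196 now; the plaintiff offers that and keeps 204.
Round 3 (the defendant proposes): the plaintiff can get 204 next round, worth 0.75 × 204 = 153 now; the defendant offers that and keeps 247.
Round 2 (the plaintiff proposes): the defendant can get 247 next round, worth 0.49 × 247 = 121.03 now; the plaintiff offers that and keeps 278.97.
Round 1 (the defendant proposes): the plaintiff can get 278.97 next round, worth 0.75 × 278.97 = 209.2275 now; the defendant offers that and keeps 190.7725.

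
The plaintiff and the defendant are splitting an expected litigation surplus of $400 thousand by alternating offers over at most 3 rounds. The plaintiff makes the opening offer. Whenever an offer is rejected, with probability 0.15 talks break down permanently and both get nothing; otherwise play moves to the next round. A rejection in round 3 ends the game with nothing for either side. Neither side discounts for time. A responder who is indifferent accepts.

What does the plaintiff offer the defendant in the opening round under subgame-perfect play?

51

By backward induction:
Round 3 (the plaintiff proposes): rejection yields 0 for the defendant; the plaintiff offers 0 and keeps 400.
Round 2 (the defendant proposes): rejecting gives the plaintiff an expected 0.85 × 400 = 340. The defendant offers 340 and keeps 400 − 340 = 60.
Round 1 (the plaintiff proposes): rejecting gives the defendant an expected 0.85 × 60 = 51; the plaintiff offers that and keeps 349.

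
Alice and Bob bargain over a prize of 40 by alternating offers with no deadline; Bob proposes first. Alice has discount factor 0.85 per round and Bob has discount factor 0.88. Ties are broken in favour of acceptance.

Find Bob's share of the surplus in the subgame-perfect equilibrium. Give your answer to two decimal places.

In a stationary SPE each proposer offers the other exactly their discounted continuation value.
If Bob keeps x when proposing and Alice keeps y when proposing, then x = 40 − 0.85y and y = 40 − 0.88x.
Solving: x = 40(1 − 0.85) / (1 − 0.88·0.85) = 6 / 0.252 ≈ 23.8095.
Alice gets 40 − 23.8095 ≈ 16.1905.

23.81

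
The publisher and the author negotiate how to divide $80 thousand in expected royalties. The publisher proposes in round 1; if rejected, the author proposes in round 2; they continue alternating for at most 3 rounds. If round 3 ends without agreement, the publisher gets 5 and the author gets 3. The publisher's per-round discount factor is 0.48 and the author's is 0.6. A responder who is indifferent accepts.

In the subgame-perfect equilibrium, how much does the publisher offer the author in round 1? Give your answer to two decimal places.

Round 3 (the publisher proposes): the author gets 3 if talks fail, so the publisher offers 3 and keeps 77.
Round 2 (the author proposes): the publisher can get 77 next round, worth 0.48 × 77 = 36.96 now, so the author offers 36.96, keeping 43.04.
Round 1 (the publisher proposes): the author can get 43.04 next round, worth 0.6 × 43.04 = 25.824 now. The publisher offers 25.824 and keeps 80 − 25.824 = 54.176.

25.82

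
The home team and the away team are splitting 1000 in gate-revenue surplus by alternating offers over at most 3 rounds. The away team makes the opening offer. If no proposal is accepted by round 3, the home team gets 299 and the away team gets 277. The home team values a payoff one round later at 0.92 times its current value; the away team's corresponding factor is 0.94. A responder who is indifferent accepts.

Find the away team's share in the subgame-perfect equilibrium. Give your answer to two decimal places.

686.22

By backward induction:
Round 3 (the away team proposes): the home team gets 299 if talks fail, so the away team offers 299 and keeps 701.
Round 2 (the home team proposes): the away team can get 701 next round, worth 0.94 × 701 = 658.94 now; the home team offers that and keeps 341.06.
Round 1 (the away team proposes): the home team can get 341.06 next round, worth 0.92 × 341.06 = 313.7752 now. The away team offers 313.7752 and keeps 1000 − 313.7752 = 686.2248.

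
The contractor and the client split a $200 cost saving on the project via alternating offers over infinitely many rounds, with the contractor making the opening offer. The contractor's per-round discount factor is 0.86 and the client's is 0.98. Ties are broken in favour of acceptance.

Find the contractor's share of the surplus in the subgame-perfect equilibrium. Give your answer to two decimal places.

25.45

When the contractor proposes, the client accepts any offer worth at least 0.98 times what the client would get by proposing next round; and vice versa.
This gives x = 200 − 0.98y and y = 200 − 0.86x, where x and y are each side's share when it proposes.
Hence (1 − 0.98·0.86)x = 200(1 − 0.98), i.e. 0.1572·x = 4.
x ≈ 25.4453; the client's share is 200 − x ≈ 174.5547.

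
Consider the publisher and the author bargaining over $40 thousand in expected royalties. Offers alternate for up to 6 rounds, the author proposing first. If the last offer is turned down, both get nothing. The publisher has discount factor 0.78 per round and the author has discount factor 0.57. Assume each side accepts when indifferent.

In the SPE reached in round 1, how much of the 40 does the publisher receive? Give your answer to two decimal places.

25.55

Round 6 (the publisher proposes): the author will accept anything ≥ 0, so the publisher offers 0 and keeps 40.
Round 5 (the author proposes): the publisher can get 40 next round, worth 0.78 × 40 = 31.2 now; the author offers that and keeps 8.8.
Round 4 (the publisher proposes): the author can get 8.8 next round, worth 0.57 × 8.8 = 5.016 now; the publisher offers that and keeps 34.984.
Round 3 (the author proposes): the publisher can get 34.984 next round, worth 0.78 × 34.984 = 27.28752 now. The author offers 27.28752 and keeps 40 − 27.28752 = 12.71248.
Round 2 (the publisher proposes): the author can get 12.71248 next round, worth 0.57 × 12.71248 = 7.2461136 now, so the publisher offers 7.2461136, keeping 32.7538864.
Round 1 (the author proposes): the publisher can get 32.7538864 next round, worth 0.78 × 32.7538864 = 25.548031392 now; the author offers that and keeps 14.451968608.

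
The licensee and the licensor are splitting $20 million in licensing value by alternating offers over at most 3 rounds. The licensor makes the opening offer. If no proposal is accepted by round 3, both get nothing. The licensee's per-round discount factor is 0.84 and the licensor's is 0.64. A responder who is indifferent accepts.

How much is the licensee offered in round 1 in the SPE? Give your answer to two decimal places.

Round 3 (the licensor proposes): the licensee will accept anything ≥ 0, so the licensor offers 0 and keeps 20.
Round 2 (the licensee proposes): the licensor can get 20 next round, worth 0.64 × 20 = 12.8 now, so the licensee offers 12.8, keeping 7.2.
Round 1 (the licensor proposes): the licensee can get 7.2 next round, worth 0.84 × 7.2 = 6.048 now. The licensor offers 6.048 and keeps 20 − 6.048 = 13.952.

6.05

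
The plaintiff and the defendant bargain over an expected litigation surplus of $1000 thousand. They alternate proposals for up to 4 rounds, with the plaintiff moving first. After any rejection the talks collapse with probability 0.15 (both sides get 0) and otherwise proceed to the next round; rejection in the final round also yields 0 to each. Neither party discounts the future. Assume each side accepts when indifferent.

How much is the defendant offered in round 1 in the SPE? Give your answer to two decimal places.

741.63

Round 4 (the defendant proposes): rejection yields 0 for the plaintiff; the defendant offers 0 and keeps 1000.
Round 3 (the plaintiff proposes): rejecting gives the defendant an expected 0.85 × 1000 = 850. The plaintiff offers 850 and keeps 1000 − 850 = 150.
Round 2 (the defendant proposes): rejecting gives the plaintiff an expected 0.85 × 150 = 127.5, so the defendant offers 127.5, keeping 872.5.
Round 1 (the plaintiff proposes): rejecting gives the defendant an expected 0.85 × 872.5 = 741.625. The plaintiff offers 741.625 and keeps 1000 − 741.625 = 258.375.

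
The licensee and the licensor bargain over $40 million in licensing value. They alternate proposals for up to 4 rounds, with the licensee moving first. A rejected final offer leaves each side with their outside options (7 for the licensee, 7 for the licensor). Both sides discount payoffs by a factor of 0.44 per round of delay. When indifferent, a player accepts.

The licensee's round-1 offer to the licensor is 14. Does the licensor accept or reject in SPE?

Accept

Work out the licensor's continuation value if the offer is rejected.
Round 4 (the licensor proposes): the licensee gets 7 if talks fail, so the licensor offers 7 and keeps 33.
Round 3 (the licensee proposes): the licensor can get 33 next round, worth 0.44 × 33 = 14.52 now; the licensee offers that and keeps 25.48.
Round 2 (the licensor proposes): the licensee can get 25.48 next round, worth 0.44 × 25.48 = 11.2112 now; the licensor offers that and keeps 28.7888.
So by rejecting in round 1, the licensor gets 28.7888 next round, worth 0.44 × 28.7888 = 12.667072 now.
Offer 14 ≥ 12.667072, so the licensor accepts.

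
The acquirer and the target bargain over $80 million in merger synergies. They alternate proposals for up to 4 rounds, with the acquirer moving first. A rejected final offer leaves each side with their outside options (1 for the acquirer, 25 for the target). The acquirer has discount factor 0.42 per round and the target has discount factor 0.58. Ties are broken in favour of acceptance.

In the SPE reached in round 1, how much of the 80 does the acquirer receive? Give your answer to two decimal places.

Work backward from the last round.
Round 4 (the target proposes): the acquirer gets 1 if talks fail, so the target offers 1 and keeps 79.
Round 3 (the acquirer proposes): the target can get 79 next round, worth 0.58 × 79 = 45.82 now; the acquirer offers that and keeps 34.18.
Round 2 (the target proposes): the acquirer can get 34.18 next round, worth 0.42 × 34.18 = 14.3556 now. The target offers 14.3556 and keeps 80 − 14.3556 = 65.6444.
Round 1 (the acquirer proposes): the target can get 65.6444 next round, worth 0.58 × 65.6444 = 38.073752 now. The acquirer offers 38.073752 and keeps 80 − 38.073752 = 41.926248.

41.93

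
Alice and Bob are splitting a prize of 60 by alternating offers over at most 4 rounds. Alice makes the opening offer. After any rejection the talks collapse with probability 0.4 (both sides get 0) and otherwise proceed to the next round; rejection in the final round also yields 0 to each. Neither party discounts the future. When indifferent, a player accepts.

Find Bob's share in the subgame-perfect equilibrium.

27.36

By backward induction:
Round 4 (Bob proposes): Alice will accept anything ≥ 0, so Bob offers 0 and keeps 60.
Round 3 (Alice proposes): rejecting gives Bob an expected 0.6 × 60 = 36. Alice offers 36 and keeps 60 − 36 = 24.
Round 2 (Bob proposes): rejecting gives Alice an expected 0.6 × 24 = 14.4. Bob offers 14.4 and keeps 60 − 14.4 = 45.6.
Round 1 (Alice proposes): rejecting gives Bob an expected 0.6 × 45.6 = 27.36; Alice offers that and keeps 32.64.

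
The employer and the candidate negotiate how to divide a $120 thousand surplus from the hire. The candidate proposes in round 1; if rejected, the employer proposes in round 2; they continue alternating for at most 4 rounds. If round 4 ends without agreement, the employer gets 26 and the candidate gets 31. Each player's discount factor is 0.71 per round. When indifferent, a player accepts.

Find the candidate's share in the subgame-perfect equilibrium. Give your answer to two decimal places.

63.44

Round 4 (the employer proposes): the candidate gets 31 if talks fail, so the employer offers 31 and keeps 89.
Round 3 (the candidate proposes): the employer can get 89 next round, worth 0.71 × 89 = 63.19 now; the candidate offers that and keeps 56.81.
Round 2 (the employer proposes): the candidate can get 56.81 next round, worth 0.71 × 56.81 = 40.3351 now; the employer offers that and keeps 79.6649.
Round 1 (the candidate proposes): the employer can get 79.6649 next round, worth 0.71 × 79.6649 = 56.562079 now; the candidate offers that and keeps 63.437921.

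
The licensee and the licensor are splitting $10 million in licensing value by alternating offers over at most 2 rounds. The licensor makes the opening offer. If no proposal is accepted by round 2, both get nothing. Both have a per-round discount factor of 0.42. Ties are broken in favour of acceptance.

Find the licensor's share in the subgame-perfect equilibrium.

5.8

Round 2 (the licensee proposes): rejection yields 0 for the licensor; the licensee offers 0 and keeps 10.
Round 1 (the licensor proposes): the licensee can get 10 next round, worth 0.42 × 10 = 4.2 now; the licensor offers that and keeps 5.8.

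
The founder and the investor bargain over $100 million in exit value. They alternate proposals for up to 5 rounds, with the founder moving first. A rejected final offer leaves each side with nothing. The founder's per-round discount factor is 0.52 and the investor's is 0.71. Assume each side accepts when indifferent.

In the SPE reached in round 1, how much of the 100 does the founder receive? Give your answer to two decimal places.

Round 5 (the founder proposes): rejection yields 0 for the investor; the founder offers 0 and keeps 100.
Round 4 (the investor proposes): the founder can get 100 next round, worth 0.52 × 100 = 52 now. The investor offers 52 and keeps 100 − 52 = 48.
Round 3 (the founder proposes): the investor can get 48 next round, worth 0.71 × 48 = 34.08 now. The founder offers 34.08 and keeps 100 − 34.08 = 65.92.
Round 2 (the investor proposes): the founder can get 65.92 next round, worth 0.52 × 65.92 = 34.2784 now. The investor offers 34.2784 and keeps 100 − 34.2784 = 65.7216.
Round 1 (the founder proposes): the investor can get 65.7216 next round, worth 0.71 × 65.7216 = 46.662336 now. The founder offers 46.662336 and keeps 100 − 46.662336 = 53.337664.

53.34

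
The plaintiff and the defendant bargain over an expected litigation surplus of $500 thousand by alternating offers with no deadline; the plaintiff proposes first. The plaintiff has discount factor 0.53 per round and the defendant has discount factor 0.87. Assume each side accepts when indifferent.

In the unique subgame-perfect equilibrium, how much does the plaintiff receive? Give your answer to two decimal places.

In a stationary SPE each proposer offers the other exactly their discounted continuation value.
If the plaintiff keeps x when proposing and the defendant keeps y when proposing, then x = 500 − 0.87y and y = 500 − 0.53x.
Solving: x = 500(1 − 0.87) / (1 − 0.53·0.87) = 65 / 0.5389 ≈ 120.6161.
The defendant gets 500 − 120.6161 ≈ 379.3839.

120.62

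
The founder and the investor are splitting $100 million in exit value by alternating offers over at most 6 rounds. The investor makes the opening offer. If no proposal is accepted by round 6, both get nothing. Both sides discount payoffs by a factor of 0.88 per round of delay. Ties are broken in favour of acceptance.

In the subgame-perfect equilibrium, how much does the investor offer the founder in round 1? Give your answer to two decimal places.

71.51

Round 6 (the founder proposes): the investor will accept anything ≥ 0, so the founder offers 0 and keeps 100.
Round 5 (the investor proposes): the founder can get 100 next round, worth 0.88 × 100 = 88 now, so the investor offers 88, keeping 12.
Round 4 (the founder proposes): the investor can get 12 next round, worth 0.88 × 12 = 10.56 now. The founder offers 10.56 and keeps 100 − 10.56 = 89.44.
Round 3 (the investor proposes): the founder can get 89.44 next round, worth 0.88 × 89.44 = 78.7072 now, so the investor offers 78.7072, keeping 21.2928.
Round 2 (the founder proposes): the investor can get 21.2928 next round, worth 0.88 × 21.2928 = 18.737664 now; the founder offers that and keeps 81.262336.
Round 1 (the investor proposes): the founder can get 81.262336 next round, worth 0.88 × 81.262336 = 71.51085568 now; the investor offers that and keeps 28.48914432.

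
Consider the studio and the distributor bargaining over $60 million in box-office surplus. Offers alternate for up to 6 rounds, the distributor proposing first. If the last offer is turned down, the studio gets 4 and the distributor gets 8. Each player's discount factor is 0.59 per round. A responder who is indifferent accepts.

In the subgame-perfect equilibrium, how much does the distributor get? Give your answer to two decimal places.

Round 6 (the studio proposes): the distributor gets 8 if talks fail, so the studio offers 8 and keeps 52.
Round 5 (the distributor proposes): the studio can get 52 next round, worth 0.59 × 52 = 30.68 now. The distributor offers 30.68 and keeps 60 − 30.68 = 29.32.
Round 4 (the studio proposes): the distributor can get 29.32 next round, worth 0.59 × 29.32 = 17.2988 now. The studio offers 17.2988 and keeps 60 − 17.2988 = 42.7012.
Round 3 (the distributor proposes): the studio can get 42.7012 next round, worth 0.59 × 42.7012 = 25.193708 now; the distributor offers that and keeps 34.806292.
Round 2 (the studio proposes): the distributor can get 34.806292 next round, worth 0.59 × 34.806292 = 20.53571228 now, so the studio offers 20.53571228, keeping 39.46428772.
Round 1 (the distributor proposes): the studio can get 39.46428772 next round, worth 0.59 × 39.46428772 = 23.2839297548 now, so the distributor offers 23.2839297548, keeping 36.7160702452.

36.72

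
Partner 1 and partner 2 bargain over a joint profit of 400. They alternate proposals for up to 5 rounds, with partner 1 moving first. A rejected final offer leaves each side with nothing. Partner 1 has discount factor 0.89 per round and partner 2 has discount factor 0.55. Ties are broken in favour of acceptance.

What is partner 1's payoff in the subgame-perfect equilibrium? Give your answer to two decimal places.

Round 5 (partner 1 proposes): rejection yields 0 for partner 2; partner 1 offers 0 and keeps 400.
Round 4 (partner 2 proposes): partner 1 can get 400 next round, worth 0.89 × 400 = 356 now, so partner 2 offers 356, keeping 44.
Round 3 (partner 1 proposes): partner 2 can get 44 next round, worth 0.55 × 44 = 24.2 now; partner 1 offers that and keeps 375.8.
Round 2 (partner 2 proposes): partner 1 can get 375.8 next round, worth 0.89 × 375.8 = 334.462 now, so partner 2 offers 334.462, keeping 65.538.
Round 1 (partner 1 proposes): partner 2 can get 65.538 next round, worth 0.55 × 65.538 = 36.0459 now; partner 1 offers that and keeps 363.9541.

363.95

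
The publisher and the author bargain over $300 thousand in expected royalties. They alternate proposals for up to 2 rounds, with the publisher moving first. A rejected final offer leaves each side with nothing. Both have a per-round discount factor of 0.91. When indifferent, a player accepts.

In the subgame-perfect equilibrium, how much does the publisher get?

Round 2 (the author proposes): rejection yields 0 for the publisher; the author offers 0 and keeps 300.
Round 1 (the publisher proposes): the author can get 300 next round, worth 0.91 × 300 = 273 now. The publisher offers 273 and keeps 300 − 273 = 27.

27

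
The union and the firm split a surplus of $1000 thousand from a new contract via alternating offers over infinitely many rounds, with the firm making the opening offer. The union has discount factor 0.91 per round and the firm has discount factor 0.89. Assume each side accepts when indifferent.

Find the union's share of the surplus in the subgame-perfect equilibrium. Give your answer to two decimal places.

When the firm proposes, the union accepts any offer worth at least 0.91 times what the union would get by proposing next round; and vice versa.
This gives x = 1000 − 0.91y and y = 1000 − 0.89x, where x and y are each side's share when it proposes.
Hence (1 − 0.91·0.89)x = 1000(1 − 0.91), i.e. 0.1901·x = 90.
x ≈ 473.4350; the union's share is 1000 − x ≈ 526.5650.

526.56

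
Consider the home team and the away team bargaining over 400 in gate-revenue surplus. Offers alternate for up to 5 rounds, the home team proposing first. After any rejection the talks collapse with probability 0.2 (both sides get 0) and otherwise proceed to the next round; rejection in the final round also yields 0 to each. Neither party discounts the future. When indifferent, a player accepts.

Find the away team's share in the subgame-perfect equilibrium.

Round 5 (the home team proposes): the away team will accept anything ≥ 0, so the home team offers 0 and keeps 400.
Round 4 (the away team proposes): rejecting gives the home team an expected 0.8 × 400 = 320. The away team offers 320 and keeps 400 − 320 = 80.
Round 3 (the home team proposes): rejecting gives the away team an expected 0.8 × 80 = 64. The home team offers 64 and keeps 400 − 64 = 336.
Round 2 (the away team proposes): rejecting gives the home team an expected 0.8 × 336 = 268.8. The away team offers 268.8 and keeps 400 − 268.8 = 131.2.
Round 1 (the home team proposes): rejecting gives the away team an expected 0.8 × 131.2 = 104.96, so the home team offers 104.96, keeping 295.04.

104.96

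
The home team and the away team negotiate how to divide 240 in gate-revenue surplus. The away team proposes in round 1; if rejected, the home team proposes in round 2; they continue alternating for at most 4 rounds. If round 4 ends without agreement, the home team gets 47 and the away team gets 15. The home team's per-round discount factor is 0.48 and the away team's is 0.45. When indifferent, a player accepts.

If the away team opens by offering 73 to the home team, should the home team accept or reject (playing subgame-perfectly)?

Work out the home team's continuation value if the offer is rejected.
Round 4 (the home team proposes): the away team gets 15 if talks fail, so the home team offers 15 and keeps 225.
Round 3 (the away team proposes): the home team can get 225 next round, worth 0.48 × 225 = 108 now; the away team offers that and keeps 132.
Round 2 (the home team proposes): the away team can get 132 next round, worth 0.45 × 132 = 59.4 now. The home team offers 59.4 and keeps 240 − 59.4 = 180.6.
So by rejecting in round 1, the home team gets 180.6 next round, worth 0.48 × 180.6 = 86.688 now.
Offer 73 < 86.688, so the home team rejects.

Reject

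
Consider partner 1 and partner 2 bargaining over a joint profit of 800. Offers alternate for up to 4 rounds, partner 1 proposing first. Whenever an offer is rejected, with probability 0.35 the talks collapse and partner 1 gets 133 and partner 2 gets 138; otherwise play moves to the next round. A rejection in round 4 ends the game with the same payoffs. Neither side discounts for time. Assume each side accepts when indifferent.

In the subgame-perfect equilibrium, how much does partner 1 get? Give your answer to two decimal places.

396.38

Round 4 (partner 2 proposes): partner 1 gets 133 if talks fail, so partner 2 offers 133 and keeps 667.
Round 3 (partner 1 proposes): rejecting gives partner 2 an expected 0.65 × 667 + 0.35 × 138 = 481.85. Partner 1 offers 481.85 and keeps 800 − 481.85 = 318.15.
Round 2 (partner 2 proposes): rejecting gives partner 1 an expected 0.65 × 318.15 + 0.35 × 133 = 253.3475; partner 2 offers that and keeps 546.6525.
Round 1 (partner 1 proposes): rejecting gives partner 2 an expected 0.65 × 546.6525 + 0.35 × 138 = 403.624125. Partner 1 offers 403.624125 and keeps 800 − 403.624125 = 396.375875.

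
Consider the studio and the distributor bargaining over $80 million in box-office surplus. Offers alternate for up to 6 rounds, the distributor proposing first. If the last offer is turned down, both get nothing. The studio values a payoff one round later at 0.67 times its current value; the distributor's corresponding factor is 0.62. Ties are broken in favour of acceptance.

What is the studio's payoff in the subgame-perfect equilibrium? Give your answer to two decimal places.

Work backward from the last round.
Round 6 (the studio proposes): rejection yields 0 for the distributor; the studio offers 0 and keeps 80.
Round 5 (the distributor proposes): the studio can get 80 next round, worth 0.67 × 80 = 53.6 now. The distributor offers 53.6 and keeps 80 − 53.6 = 26.4.
Round 4 (the studio proposes): the distributor can get 26.4 next round, worth 0.62 × 26.4 = 16.368 now. The studio offers 16.368 and keeps 80 − 16.368 = 63.632.
Round 3 (the distributor proposes): the studio can get 63.632 next round, worth 0.67 × 63.632 = 42.63344 now; the distributor offers that and keeps 37.36656.
Round 2 (the studio proposes): the distributor can get 37.36656 next round, worth 0.62 × 37.36656 = 23.1672672 now. The studio offers 23.1672672 and keeps 80 − 23.1672672 = 56.8327328.
Round 1 (the distributor proposes): the studio can get 56.8327328 next round, worth 0.67 × 56.8327328 = 38.077930976 now. The distributor offers 38.077930976 and keeps 80 − 38.077930976 = 41.922069024.

38.08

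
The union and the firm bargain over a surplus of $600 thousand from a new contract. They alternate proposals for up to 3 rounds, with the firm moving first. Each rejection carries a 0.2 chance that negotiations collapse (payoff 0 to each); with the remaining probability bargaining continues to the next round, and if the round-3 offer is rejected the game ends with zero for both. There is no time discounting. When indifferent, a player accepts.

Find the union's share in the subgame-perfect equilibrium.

96

Round 3 (the firm proposes): rejection yields 0 for the union; the firm offers 0 and keeps 600.
Round 2 (the union proposes): rejecting gives the firm an expected 0.8 × 600 = 480. The union offers 480 and keeps 600 − 480 = 120.
Round 1 (the firm proposes): rejecting gives the union an expected 0.8 × 120 = 96, so the firm offers 96, keeping 504.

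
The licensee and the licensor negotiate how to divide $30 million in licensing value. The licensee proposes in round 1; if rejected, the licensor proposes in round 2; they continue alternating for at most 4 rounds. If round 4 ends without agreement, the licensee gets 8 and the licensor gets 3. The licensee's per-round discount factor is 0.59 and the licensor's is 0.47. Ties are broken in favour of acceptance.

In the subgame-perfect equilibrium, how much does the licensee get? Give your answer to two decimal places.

21.35

Round 4 (the licensor proposes): the licensee gets 8 if talks fail, so the licensor offers 8 and keeps 22.
Round 3 (the licensee proposes): the licensor can get 22 next round, worth 0.47 × 22 = 10.34 now, so the licensee offers 10.34, keeping 19.66.
Round 2 (the licensor proposes): the licensee can get 19.66 next round, worth 0.59 × 19.66 = 11.5994 now. The licensor offers 11.5994 and keeps 30 − 11.5994 = 18.4006.
Round 1 (the licensee proposes): the licensor can get 18.4006 next round, worth 0.47 × 18.4006 = 8.648282 now. The licensee offers 8.648282 and keeps 30 − 8.648282 = 21.351718.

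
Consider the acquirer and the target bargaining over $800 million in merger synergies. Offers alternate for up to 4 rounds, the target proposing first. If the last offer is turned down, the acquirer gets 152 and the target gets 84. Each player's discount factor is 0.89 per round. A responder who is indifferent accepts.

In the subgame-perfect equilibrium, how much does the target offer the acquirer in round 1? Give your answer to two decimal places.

583.08

Round 4 (the acquirer proposes): the target gets 84 if talks fail, so the acquirer offers 84 and keeps 716.
Round 3 (the target proposes): the acquirer can get 716 next round, worth 0.89 × 716 = 637.24 now; the target offers that and keeps 162.76.
Round 2 (the acquirer proposes): the target can get 162.76 next round, worth 0.89 × 162.76 = 144.8564 now; the acquirer offers that and keeps 655.1436.
Round 1 (the target proposes): the acquirer can get 655.1436 next round, worth 0.89 × 655.1436 = 583.077804 now; the target offers that and keeps 216.922196.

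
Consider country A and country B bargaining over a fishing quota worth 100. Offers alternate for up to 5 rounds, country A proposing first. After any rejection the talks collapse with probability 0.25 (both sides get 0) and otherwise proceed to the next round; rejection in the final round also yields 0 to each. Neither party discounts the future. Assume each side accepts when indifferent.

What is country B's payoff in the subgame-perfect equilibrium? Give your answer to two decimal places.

29.30

Round 5 (country A proposes): rejection yields 0 for country B; country A offers 0 and keeps 100.
Round 4 (country B proposes): rejecting gives country A an expected 0.75 × 100 = 75, so country B offers 75, keeping 25.
Round 3 (country A proposes): rejecting gives country B an expected 0.75 × 25 = 18.75. Country A offers 18.75 and keeps 100 − 18.75 = 81.25.
Round 2 (country B proposes): rejecting gives country A an expected 0.75 × 81.25 = 60.9375; country B offers that and keeps 39.0625.
Round 1 (country A proposes): rejecting gives country B an expected 0.75 × 39.0625 = 29.296875, so country A offers 29.296875, keeping 70.703125.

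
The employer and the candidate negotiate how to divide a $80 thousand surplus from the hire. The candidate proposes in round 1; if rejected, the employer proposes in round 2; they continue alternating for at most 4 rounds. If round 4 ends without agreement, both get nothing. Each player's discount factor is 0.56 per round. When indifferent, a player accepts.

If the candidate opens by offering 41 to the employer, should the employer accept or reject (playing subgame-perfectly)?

Round 4 (the employer proposes): the candidate will accept anything ≥ 0, so the employer offers 0 and keeps 80.
Round 3 (the candidate proposes): the employer can get 80 next round, worth 0.56 × 80 = 44.8 now, so the candidate offers 44.8, keeping 35.2.
Round 2 (the employer proposes): the candidate can get 35.2 next round, worth 0.56 × 35.2 = 19.712 now, so the employer offers 19.712, keeping 60.288.
So by rejecting in round 1, the employer gets 60.288 next round, worth 0.56 × 60.288 = 33.76128 now.
Offer 41 ≥ 33.76128, so the employer accepts.

Accept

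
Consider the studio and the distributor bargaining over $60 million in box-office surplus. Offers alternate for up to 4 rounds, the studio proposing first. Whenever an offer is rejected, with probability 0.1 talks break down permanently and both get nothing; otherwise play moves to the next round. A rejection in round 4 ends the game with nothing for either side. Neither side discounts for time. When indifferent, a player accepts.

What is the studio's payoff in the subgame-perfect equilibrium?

Round 4 (the distributor proposes): rejection yields 0 for the studio; the distributor offers 0 and keeps 60.
Round 3 (the studio proposes): rejecting gives the distributor an expected 0.9 × 60 = 54. The studio offers 54 and keeps 60 − 54 = 6.
Round 2 (the distributor proposes): rejecting gives the studio an expected 0.9 × 6 = 5.4; the distributor offers that and keeps 54.6.
Round 1 (the studio proposes): rejecting gives the distributor an expected 0.9 × 54.6 = 49.14, so the studio offers 49.14, keeping 10.86.

10.86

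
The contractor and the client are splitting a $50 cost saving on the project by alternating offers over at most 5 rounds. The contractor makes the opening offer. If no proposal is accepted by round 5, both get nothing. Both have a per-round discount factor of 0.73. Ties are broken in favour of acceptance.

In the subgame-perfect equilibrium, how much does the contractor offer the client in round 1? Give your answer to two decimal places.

15.11

Round 5 (the contractor proposes): rejection yields 0 for the client; the contractor offers 0 and keeps 50.
Round 4 (the client proposes): the contractor can get 50 next round, worth 0.73 × 50 = 36.5 now. The client offers 36.5 and keeps 50 − 36.5 = 13.5.
Round 3 (the contractor proposes): the client can get 13.5 next round, worth 0.73 × 13.5 = 9.855 now; the contractor offers that and keeps 40.145.
Round 2 (the client proposes): the contractor can get 40.145 next round, worth 0.73 × 40.145 = 29.30585 now, so the client offers 29.30585, keeping 20.69415.
Round 1 (the contractor proposes): the client can get 20.69415 next round, worth 0.73 × 20.69415 = 15.1067295 now. The contractor offers 15.1067295 and keeps 50 − 15.1067295 = 34.8932705.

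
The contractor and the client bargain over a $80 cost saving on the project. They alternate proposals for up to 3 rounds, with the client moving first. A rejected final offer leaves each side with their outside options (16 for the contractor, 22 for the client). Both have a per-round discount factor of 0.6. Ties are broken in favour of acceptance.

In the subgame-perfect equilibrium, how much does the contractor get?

24.96

Round 3 (the client proposes): the contractor gets 16 if talks fail, so the client offers 16 and keeps 64.
Round 2 (the contractor proposes): the client can get 64 next round, worth 0.6 × 64 = 38.4 now, so the contractor offers 38.4, keeping 41.6.
Round 1 (the client proposes): the contractor can get 41.6 next round, worth 0.6 × 41.6 = 24.96 now. The client offers 24.96 and keeps 80 − 24.96 = 55.04.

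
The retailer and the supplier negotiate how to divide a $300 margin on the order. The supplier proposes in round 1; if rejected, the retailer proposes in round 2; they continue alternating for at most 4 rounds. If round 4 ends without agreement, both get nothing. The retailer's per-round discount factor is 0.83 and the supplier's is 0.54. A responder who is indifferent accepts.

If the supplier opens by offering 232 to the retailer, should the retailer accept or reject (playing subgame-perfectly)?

Accept

Work out the retailer's continuation value if the offer is rejected.
Round 4 (the retailer proposes): the supplier will accept anything ≥ 0, so the retailer offers 0 and keeps 300.
Round 3 (the supplier proposes): the retailer can get 300 next round, worth 0.83 × 300 = 249 now, so the supplier offers 249, keeping 51.
Round 2 (the retailer proposes): the supplier can get 51 next round, worth 0.54 × 51 = 27.54 now, so the retailer offers 27.54, keeping 272.46.
So by rejecting in round 1, the retailer gets 272.46 next round, worth 0.83 × 272.46 = 226.1418 now.
Offer 232 ≥ 226.1418, so the retailer accepts.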